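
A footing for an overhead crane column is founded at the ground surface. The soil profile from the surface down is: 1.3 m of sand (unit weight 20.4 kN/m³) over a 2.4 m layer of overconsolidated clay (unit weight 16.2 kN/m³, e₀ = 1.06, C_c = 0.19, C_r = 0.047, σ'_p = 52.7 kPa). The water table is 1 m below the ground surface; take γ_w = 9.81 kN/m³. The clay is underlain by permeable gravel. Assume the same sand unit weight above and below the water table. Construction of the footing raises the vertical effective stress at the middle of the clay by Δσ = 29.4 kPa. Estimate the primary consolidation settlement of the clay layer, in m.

S_c ≈ 0.0259 m

Mid-depth of clay below the ground surface: z = 1.3 + 2.4/2 = 2.5 m.
Total vertical stress at mid-clay: σ_v = 20.4×1.3 + 16.2×1.2 = 45.96 kPa.
Pore pressure: u = 9.81×(2.5 − 1) = 14.715 kPa.
Initial effective stress: σ'_0 = σ_v − u = 45.96 − 14.715 = 31.245 kPa.
Final effective stress: σ'_f = 31.245 + 29.4 = 60.645 kPa.
σ'_f = 60.645 > σ'_p = 52.7 kPa, so the stress path crosses the preconsolidation pressure — recompression up to σ'_p, then virgin compression beyond:
S_c = H/(1+e₀)·[C_r·log₁₀(σ'_p/σ'_0) + C_c·log₁₀(σ'_f/σ'_p)]
    = 2.4/2.06 × [0.047×log₁₀(52.7/31.245) + 0.19×log₁₀(60.645/52.7)]
    = 1.165 × [0.01067 + 0.011587] = 0.02593 m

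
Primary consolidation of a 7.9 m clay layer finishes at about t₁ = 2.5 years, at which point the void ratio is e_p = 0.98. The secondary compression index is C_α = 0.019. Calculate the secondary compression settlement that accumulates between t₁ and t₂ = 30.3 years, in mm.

Secondary compression: S_s = C_α·H/(1+e_p)·log₁₀(t₂/t₁)
S_s = 0.019×7.9/(1+0.98)×log₁₀(30.3/2.5)
    = 0.07581 × 1.084 = 0.08214 m

S_s ≈ 82.1 mm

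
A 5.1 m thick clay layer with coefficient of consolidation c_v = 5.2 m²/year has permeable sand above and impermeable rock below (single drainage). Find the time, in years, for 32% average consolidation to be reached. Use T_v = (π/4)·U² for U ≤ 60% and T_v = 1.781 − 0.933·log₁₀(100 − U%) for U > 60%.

Drainage path length: H_d = H = 5.1 m (single drainage).
U ≤ 60%: T_v = (π/4)·U² = (π/4)×0.32² = 0.080425.
t = T_v·H_d²/c_v = 0.080425×5.1²/5.2 = 0.4023 years.

t ≈ 0.402 years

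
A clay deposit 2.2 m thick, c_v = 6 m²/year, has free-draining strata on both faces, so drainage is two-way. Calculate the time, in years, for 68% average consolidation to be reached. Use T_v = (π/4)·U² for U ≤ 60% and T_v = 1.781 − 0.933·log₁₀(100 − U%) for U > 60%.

t ≈ 0.076 years

Drainage path length: H_d = H/2 = 1.1 m (double drainage).
U > 60%: T_v = 1.781 − 0.933·log₁₀(100 − 68) = 0.3767.
t = T_v·H_d²/c_v = 0.3767×1.1²/6 = 0.07597 years.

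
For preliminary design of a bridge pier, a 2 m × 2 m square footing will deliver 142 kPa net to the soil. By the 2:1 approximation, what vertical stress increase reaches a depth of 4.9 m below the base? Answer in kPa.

Δσ_z ≈ 11.9 kPa

By the 2:1 method the load spreads at 1 horizontal : 2 vertical, so at depth z the loaded area has grown by z in each plan dimension:
Δσ = qBL/((B+z)(L+z)) = 142×2×2/((2+4.9)(2+4.9)) = 11.93 kPa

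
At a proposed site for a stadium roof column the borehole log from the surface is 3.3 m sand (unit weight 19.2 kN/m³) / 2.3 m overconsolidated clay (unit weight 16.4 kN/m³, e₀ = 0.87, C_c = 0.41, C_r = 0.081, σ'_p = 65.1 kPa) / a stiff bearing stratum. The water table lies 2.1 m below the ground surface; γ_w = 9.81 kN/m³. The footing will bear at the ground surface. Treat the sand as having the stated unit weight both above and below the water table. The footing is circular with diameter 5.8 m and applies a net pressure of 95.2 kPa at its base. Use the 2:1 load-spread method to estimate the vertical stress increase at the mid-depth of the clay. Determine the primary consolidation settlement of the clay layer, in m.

S_c ≈ 0.0742 m

Mid-depth of clay below the ground surface: z = 3.3 + 2.3/2 = 4.45 m.
Total vertical stress at mid-clay: σ_v = 19.2×3.3 + 16.4×1.15 = 82.22 kPa.
Pore pressure: u = 9.81×(4.45 − 2.1) = 23.054 kPa.
Initial effective stress: σ'_0 = σ_v − u = 82.22 − 23.054 = 59.166 kPa.
Stress increase at mid-clay by the 2:1 spreading method:
Δσ ≈ qD²/(D+z)² = 95.2×5.8²/(5.8+4.45)² = 30.482 kPa
Final effective stress: σ'_f = 59.166 + 30.482 = 89.648 kPa.
σ'_f = 89.648 > σ'_p = 65.1 kPa, so the stress path crosses the preconsolidation pressure — recompression up to σ'_p, then virgin compression beyond:
S_c = H/(1+e₀)·[C_r·log₁₀(σ'_p/σ'_0) + C_c·log₁₀(σ'_f/σ'_p)]
    = 2.3/1.87 × [0.081×log₁₀(65.1/59.166) + 0.41×log₁₀(89.648/65.1)]
    = 1.2299 × [0.0033622 + 0.056973] = 0.07421 m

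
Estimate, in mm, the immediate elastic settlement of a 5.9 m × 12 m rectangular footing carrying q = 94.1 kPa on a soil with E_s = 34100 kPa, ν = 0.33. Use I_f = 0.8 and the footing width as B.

S_e ≈ 11.6 mm

Immediate (elastic) settlement: S_e = q·B·(1−ν²)/E_s · I_f.
S_e = 94.1 × 5.9 × (1 − 0.33²) / 34100 × 0.8
    = 94.1 × 5.9 × 0.8911 / 34100 × 0.8
    = 0.01161 m = 11.61 mm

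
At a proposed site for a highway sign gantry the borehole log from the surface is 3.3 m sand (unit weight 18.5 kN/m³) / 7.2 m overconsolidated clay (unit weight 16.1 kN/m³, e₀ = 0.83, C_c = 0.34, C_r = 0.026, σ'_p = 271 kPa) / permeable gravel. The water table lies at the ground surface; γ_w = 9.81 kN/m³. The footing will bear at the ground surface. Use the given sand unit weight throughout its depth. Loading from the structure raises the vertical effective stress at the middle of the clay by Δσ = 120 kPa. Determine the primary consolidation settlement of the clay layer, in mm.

S_c ≈ 53.6 mm

Mid-depth of clay below the ground surface: z = 3.3 + 7.2/2 = 6.9 m.
Total vertical stress at mid-clay: σ_v = 18.5×3.3 + 16.1×3.6 = 119.01 kPa.
Pore pressure: u = 9.81×(6.9 − 0) = 67.689 kPa.
Initial effective stress: σ'_0 = σ_v − u = 119.01 − 67.689 = 51.321 kPa.
Final effective stress: σ'_f = 51.321 + 120 = 171.32 kPa.
σ'_f = 171.32 ≤ σ'_p = 271 kPa, so the clay remains overconsolidated and only the recompression index applies:
S_c = C_r·H/(1+e₀)·log₁₀(σ'_f/σ'_0) = 0.026×7.2/1.83×log₁₀(171.32/51.321)
    = 0.10229 × 0.52351 = 0.05355 m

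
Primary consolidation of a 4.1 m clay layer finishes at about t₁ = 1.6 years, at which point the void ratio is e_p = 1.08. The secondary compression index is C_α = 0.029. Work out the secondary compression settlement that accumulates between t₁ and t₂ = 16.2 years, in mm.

S_s ≈ 57.5 mm

Secondary compression: S_s = C_α·H/(1+e_p)·log₁₀(t₂/t₁)
S_s = 0.029×4.1/(1+1.08)×log₁₀(16.2/1.6)
    = 0.05716 × 1.005 = 0.05747 m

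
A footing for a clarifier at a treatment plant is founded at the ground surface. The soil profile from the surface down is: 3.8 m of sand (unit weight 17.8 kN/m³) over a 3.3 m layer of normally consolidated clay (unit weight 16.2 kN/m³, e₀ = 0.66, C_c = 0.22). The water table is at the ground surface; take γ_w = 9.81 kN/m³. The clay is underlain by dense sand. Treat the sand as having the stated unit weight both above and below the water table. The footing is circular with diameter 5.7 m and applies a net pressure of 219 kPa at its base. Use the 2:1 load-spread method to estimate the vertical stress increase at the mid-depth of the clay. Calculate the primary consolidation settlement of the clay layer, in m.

S_c ≈ 0.166 m

Mid-depth of clay below the ground surface: z = 3.8 + 3.3/2 = 5.45 m.
Total vertical stress at mid-clay: σ_v = 17.8×3.8 + 16.2×1.65 = 94.37 kPa.
Pore pressure: u = 9.81×(5.45 − 0) = 53.465 kPa.
Initial effective stress: σ'_0 = σ_v − u = 94.37 − 53.465 = 40.905 kPa.
Stress increase at mid-clay by the 2:1 spreading method:
Δσ ≈ qD²/(D+z)² = 219×5.7²/(5.7+5.45)² = 57.233 kPa
Final effective stress: σ'_f = σ'_0 + Δσ = 40.905 + 57.233 = 98.138 kPa.
Normally consolidated clay, so the full stress increment lies on the virgin compression line:
S_c = C_c·H/(1+e₀)·log₁₀(σ'_f/σ'_0) = 0.22×3.3/(1+0.66)×log₁₀(98.138/40.905)
    = 0.43735 × 0.38006 = 0.1662 m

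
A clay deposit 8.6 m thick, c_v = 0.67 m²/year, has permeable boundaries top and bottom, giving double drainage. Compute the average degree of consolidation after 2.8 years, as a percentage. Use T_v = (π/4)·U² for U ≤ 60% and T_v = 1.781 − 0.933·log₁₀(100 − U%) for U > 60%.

U ≈ 35.9 %

Drainage path length: H_d = H/2 = 4.3 m (double drainage).
T_v = c_v·t/H_d² = 0.67×2.8/4.3² = 0.10146.
T_v = 0.10146 corresponds to the U ≤ 60% branch:
U = √(4T_v/π) = 0.3594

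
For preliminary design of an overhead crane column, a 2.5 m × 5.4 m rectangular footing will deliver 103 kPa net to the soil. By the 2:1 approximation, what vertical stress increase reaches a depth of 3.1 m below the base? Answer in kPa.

By the 2:1 method the load spreads at 1 horizontal : 2 vertical, so at depth z the loaded area has grown by z in each plan dimension:
Δσ = qBL/((B+z)(L+z)) = 103×2.5×5.4/((2.5+3.1)(5.4+3.1)) = 29.212 kPa

Δσ_z ≈ 29.2 kPa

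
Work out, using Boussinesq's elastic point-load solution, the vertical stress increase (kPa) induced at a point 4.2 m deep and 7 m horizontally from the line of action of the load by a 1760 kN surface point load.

Boussinesq vertical stress below a point load on an elastic half-space:
Δσ_z = 3P/(2πz²) · [1 + (r/z)²]^(−5/2)
r/z = 7/4.2 = 1.6667; [1+(r/z)²]^(−5/2) = 0.03605.
Δσ_z = 3×1760/(2π×4.2²) × 0.03605 = 47.638 × 0.03605 = 1.717 kPa

Δσ_z ≈ 1.72 kPa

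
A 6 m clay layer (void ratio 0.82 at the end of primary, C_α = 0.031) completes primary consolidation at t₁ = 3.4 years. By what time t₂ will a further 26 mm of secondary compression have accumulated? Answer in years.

S_s = C_α·H/(1+e_p)·log₁₀(t₂/t₁) ⇒ log₁₀(t₂/t₁) = S_s·(1+e_p)/(C_α·H).
log₁₀(t₂/t₁) = 0.026 × (1+0.82) / (0.031×6) = 0.2544
t₂ = t₁ × 10^0.2544 = 3.4 × 1.796 = 6.108 years

t₂ ≈ 6.11 years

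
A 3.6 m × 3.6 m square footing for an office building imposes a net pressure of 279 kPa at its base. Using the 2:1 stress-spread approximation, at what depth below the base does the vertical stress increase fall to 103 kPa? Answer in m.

z ≈ 2.32 m

2:1 spreading — at depth z the loaded area has grown by z in each plan dimension:
qB²/(B+z)² = Δσ_z ⇒ z = B(√(q/Δσ_z) − 1) = 3.6×(√(279/103) − 1) = 2.325 m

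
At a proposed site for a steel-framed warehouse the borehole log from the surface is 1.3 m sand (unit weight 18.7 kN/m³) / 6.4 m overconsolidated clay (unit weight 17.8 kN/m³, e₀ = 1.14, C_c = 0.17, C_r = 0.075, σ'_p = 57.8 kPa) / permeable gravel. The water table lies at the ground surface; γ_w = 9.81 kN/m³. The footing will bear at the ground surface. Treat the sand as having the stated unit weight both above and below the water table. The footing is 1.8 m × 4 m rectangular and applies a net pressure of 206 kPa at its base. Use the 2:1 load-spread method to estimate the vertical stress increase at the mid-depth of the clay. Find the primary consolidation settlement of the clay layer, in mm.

Mid-depth of clay below the ground surface: z = 1.3 + 6.4/2 = 4.5 m.
Total vertical stress at mid-clay: σ_v = 18.7×1.3 + 17.8×3.2 = 81.27 kPa.
Pore pressure: u = 9.81×(4.5 − 0) = 44.145 kPa.
Initial effective stress: σ'_0 = σ_v − u = 81.27 − 44.145 = 37.125 kPa.
Stress increase at mid-clay by the 2:1 spreading method:
Δσ = qBL/((B+z)(L+z)) = 206×1.8×4/((1.8+4.5)(4+4.5)) = 27.697 kPa
Final effective stress: σ'_f = 37.125 + 27.697 = 64.822 kPa.
σ'_f = 64.822 > σ'_p = 57.8 kPa, so the stress path crosses the preconsolidation pressure — recompression up to σ'_p, then virgin compression beyond:
S_c = H/(1+e₀)·[C_r·log₁₀(σ'_p/σ'_0) + C_c·log₁₀(σ'_f/σ'_p)]
    = 6.4/2.14 × [0.075×log₁₀(57.8/37.125) + 0.17×log₁₀(64.822/57.8)]
    = 2.9907 × [0.01442 + 0.0084651] = 0.06844 m

S_c ≈ 68.4 mm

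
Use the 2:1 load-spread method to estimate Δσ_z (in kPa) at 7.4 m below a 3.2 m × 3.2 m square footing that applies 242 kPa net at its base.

By the 2:1 method the load spreads at 1 horizontal : 2 vertical, so at depth z the loaded area has grown by z in each plan dimension:
Δσ = qBL/((B+z)(L+z)) = 242×3.2×3.2/((3.2+7.4)(3.2+7.4)) = 22.055 kPa

Δσ_z ≈ 22.1 kPa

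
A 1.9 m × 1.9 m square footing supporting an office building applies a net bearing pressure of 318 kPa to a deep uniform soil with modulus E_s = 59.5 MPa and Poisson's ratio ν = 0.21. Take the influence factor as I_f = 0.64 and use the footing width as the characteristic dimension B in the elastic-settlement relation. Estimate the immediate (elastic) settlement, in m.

S_e ≈ 0.00621 m

Immediate (elastic) settlement: S_e = q·B·(1−ν²)/E_s · I_f.
E_s = 59.5 MPa = 59500 kPa.
S_e = 318 × 1.9 × (1 − 0.21²) / 59500 × 0.64
    = 318 × 1.9 × 0.9559 / 59500 × 0.64
    = 0.006212 m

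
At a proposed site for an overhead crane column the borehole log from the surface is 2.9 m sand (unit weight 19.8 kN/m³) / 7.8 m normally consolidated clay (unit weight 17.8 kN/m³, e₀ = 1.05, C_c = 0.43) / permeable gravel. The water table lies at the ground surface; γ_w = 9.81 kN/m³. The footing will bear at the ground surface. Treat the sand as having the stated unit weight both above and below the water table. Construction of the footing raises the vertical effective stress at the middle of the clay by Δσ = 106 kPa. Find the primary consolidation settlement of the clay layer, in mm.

S_c ≈ 722 mm

Mid-depth of clay below the ground surface: z = 2.9 + 7.8/2 = 6.8 m.
Total vertical stress at mid-clay: σ_v = 19.8×2.9 + 17.8×3.9 = 126.84 kPa.
Pore pressure: u = 9.81×(6.8 − 0) = 66.708 kPa.
Initial effective stress: σ'_0 = σ_v − u = 126.84 − 66.708 = 60.132 kPa.
Final effective stress: σ'_f = σ'_0 + Δσ = 60.132 + 106 = 166.13 kPa.
Normally consolidated clay, so the full stress increment lies on the virgin compression line:
S_c = C_c·H/(1+e₀)·log₁₀(σ'_f/σ'_0) = 0.43×7.8/(1+1.05)×log₁₀(166.13/60.132)
    = 1.6361 × 0.44134 = 0.7221 m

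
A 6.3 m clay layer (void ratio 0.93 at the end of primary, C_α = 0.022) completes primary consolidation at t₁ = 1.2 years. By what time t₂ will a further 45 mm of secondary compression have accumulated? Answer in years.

t₂ ≈ 5.08 years

S_s = C_α·H/(1+e_p)·log₁₀(t₂/t₁) ⇒ log₁₀(t₂/t₁) = S_s·(1+e_p)/(C_α·H).
log₁₀(t₂/t₁) = 0.045 × (1+0.93) / (0.022×6.3) = 0.6266
t₂ = t₁ × 10^0.6266 = 1.2 × 4.233 = 5.079 years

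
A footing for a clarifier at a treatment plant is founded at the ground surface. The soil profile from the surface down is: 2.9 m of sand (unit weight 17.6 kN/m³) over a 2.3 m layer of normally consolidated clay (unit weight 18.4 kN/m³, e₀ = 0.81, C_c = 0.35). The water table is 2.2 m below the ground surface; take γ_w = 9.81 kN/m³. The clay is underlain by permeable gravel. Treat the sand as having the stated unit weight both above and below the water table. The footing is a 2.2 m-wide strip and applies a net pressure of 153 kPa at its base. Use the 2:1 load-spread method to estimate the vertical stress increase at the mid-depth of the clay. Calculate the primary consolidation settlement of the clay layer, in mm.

Mid-depth of clay below the ground surface: z = 2.9 + 2.3/2 = 4.05 m.
Total vertical stress at mid-clay: σ_v = 17.6×2.9 + 18.4×1.15 = 72.2 kPa.
Pore pressure: u = 9.81×(4.05 − 2.2) = 18.149 kPa.
Initial effective stress: σ'_0 = σ_v − u = 72.2 − 18.149 = 54.051 kPa.
Stress increase at mid-clay by the 2:1 spreading method:
Δσ = qB/(B+z) = 153×2.2/(2.2+4.05) = 53.856 kPa
Final effective stress: σ'_f = σ'_0 + Δσ = 54.051 + 53.856 = 107.91 kPa.
Normally consolidated clay, so the full stress increment lies on the virgin compression line:
S_c = C_c·H/(1+e₀)·log₁₀(σ'_f/σ'_0) = 0.35×2.3/(1+0.81)×log₁₀(107.91/54.051)
    = 0.44475 × 0.30026 = 0.1335 m

S_c ≈ 134 mm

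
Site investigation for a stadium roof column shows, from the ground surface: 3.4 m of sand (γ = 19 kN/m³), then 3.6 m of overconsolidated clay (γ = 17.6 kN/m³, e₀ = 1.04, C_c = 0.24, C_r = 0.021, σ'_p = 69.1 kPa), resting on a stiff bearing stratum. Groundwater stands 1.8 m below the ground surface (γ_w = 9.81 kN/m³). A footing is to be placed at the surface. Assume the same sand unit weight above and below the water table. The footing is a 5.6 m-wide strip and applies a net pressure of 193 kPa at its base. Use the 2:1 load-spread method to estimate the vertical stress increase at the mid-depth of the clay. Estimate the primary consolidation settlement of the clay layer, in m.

S_c ≈ 0.159 m

Mid-depth of clay below the ground surface: z = 3.4 + 3.6/2 = 5.2 m.
Total vertical stress at mid-clay: σ_v = 19×3.4 + 17.6×1.8 = 96.28 kPa.
Pore pressure: u = 9.81×(5.2 − 1.8) = 33.354 kPa.
Initial effective stress: σ'_0 = σ_v − u = 96.28 − 33.354 = 62.926 kPa.
Stress increase at mid-clay by the 2:1 spreading method:
Δσ = qB/(B+z) = 193×5.6/(5.6+5.2) = 100.07 kPa
Final effective stress: σ'_f = 62.926 + 100.07 = 163 kPa.
σ'_f = 163 > σ'_p = 69.1 kPa, so the stress path crosses the preconsolidation pressure — recompression up to σ'_p, then virgin compression beyond:
S_c = H/(1+e₀)·[C_r·log₁₀(σ'_p/σ'_0) + C_c·log₁₀(σ'_f/σ'_p)]
    = 3.6/2.04 × [0.021×log₁₀(69.1/62.926) + 0.24×log₁₀(163/69.1)]
    = 1.7647 × [0.00085361 + 0.08945] = 0.1594 m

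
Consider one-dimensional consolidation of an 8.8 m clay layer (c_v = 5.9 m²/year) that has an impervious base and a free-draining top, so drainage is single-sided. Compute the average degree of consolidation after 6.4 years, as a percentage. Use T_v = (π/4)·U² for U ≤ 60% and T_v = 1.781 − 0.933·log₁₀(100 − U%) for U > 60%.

Drainage path length: H_d = H = 8.8 m (single drainage).
T_v = c_v·t/H_d² = 5.9×6.4/8.8² = 0.4876.
T_v = 0.4876 corresponds to the U > 60% branch:
U = 1 − 10^((1.781 − T_v)/0.933)/100 = 0.7566

U ≈ 75.7 %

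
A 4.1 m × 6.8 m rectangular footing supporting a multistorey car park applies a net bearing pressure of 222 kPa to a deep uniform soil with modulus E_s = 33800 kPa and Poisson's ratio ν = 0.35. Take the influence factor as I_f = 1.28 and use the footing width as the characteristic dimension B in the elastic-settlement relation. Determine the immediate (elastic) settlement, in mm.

Immediate (elastic) settlement: S_e = q·B·(1−ν²)/E_s · I_f.
S_e = 222 × 4.1 × (1 − 0.35²) / 33800 × 1.28
    = 222 × 4.1 × 0.8775 / 33800 × 1.28
    = 0.03025 m = 30.25 mm

S_e ≈ 30.2 mm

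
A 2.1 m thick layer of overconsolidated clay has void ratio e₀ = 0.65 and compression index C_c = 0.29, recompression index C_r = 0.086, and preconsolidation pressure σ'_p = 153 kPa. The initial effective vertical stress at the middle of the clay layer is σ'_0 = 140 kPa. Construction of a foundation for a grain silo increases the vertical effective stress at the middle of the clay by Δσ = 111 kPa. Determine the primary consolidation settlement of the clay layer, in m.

Final effective stress: σ'_f = 140 + 111 = 251 kPa.
σ'_f = 251 > σ'_p = 153 kPa, so the stress path crosses the preconsolidation pressure — recompression up to σ'_p, then virgin compression beyond:
S_c = H/(1+e₀)·[C_r·log₁₀(σ'_p/σ'_0) + C_c·log₁₀(σ'_f/σ'_p)]
    = 2.1/1.65 × [0.086×log₁₀(153/140) + 0.29×log₁₀(251/153)]
    = 1.2727 × [0.0033165 + 0.062345] = 0.08357 m

S_c ≈ 0.0836 m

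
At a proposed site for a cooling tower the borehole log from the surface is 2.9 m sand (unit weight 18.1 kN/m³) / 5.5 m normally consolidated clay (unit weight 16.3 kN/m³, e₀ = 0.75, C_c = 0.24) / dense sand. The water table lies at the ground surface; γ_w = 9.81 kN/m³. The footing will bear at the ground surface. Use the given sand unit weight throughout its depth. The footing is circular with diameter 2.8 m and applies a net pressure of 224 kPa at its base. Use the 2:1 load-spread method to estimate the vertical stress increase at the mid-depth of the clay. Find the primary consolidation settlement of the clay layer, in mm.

Mid-depth of clay below the ground surface: z = 2.9 + 5.5/2 = 5.65 m.
Total vertical stress at mid-clay: σ_v = 18.1×2.9 + 16.3×2.75 = 97.315 kPa.
Pore pressure: u = 9.81×(5.65 − 0) = 55.427 kPa.
Initial effective stress: σ'_0 = σ_v − u = 97.315 − 55.427 = 41.888 kPa.
Stress increase at mid-clay by the 2:1 spreading method:
Δσ ≈ qD²/(D+z)² = 224×2.8²/(2.8+5.65)² = 24.595 kPa
Final effective stress: σ'_f = σ'_0 + Δσ = 41.888 + 24.595 = 66.483 kPa.
Normally consolidated clay, so the full stress increment lies on the virgin compression line:
S_c = C_c·H/(1+e₀)·log₁₀(σ'_f/σ'_0) = 0.24×5.5/(1+0.75)×log₁₀(66.483/41.888)
    = 0.75429 × 0.20062 = 0.1513 m

S_c ≈ 151 mm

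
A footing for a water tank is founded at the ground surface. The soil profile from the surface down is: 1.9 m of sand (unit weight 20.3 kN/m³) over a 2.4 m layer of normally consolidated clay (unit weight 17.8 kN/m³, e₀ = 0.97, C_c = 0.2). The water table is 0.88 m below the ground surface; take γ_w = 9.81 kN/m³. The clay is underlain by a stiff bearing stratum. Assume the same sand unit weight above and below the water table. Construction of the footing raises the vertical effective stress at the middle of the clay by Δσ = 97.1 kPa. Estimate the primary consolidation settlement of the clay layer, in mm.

S_c ≈ 134 mm

Mid-depth of clay below the ground surface: z = 1.9 + 2.4/2 = 3.1 m.
Total vertical stress at mid-clay: σ_v = 20.3×1.9 + 17.8×1.2 = 59.93 kPa.
Pore pressure: u = 9.81×(3.1 − 0.88) = 21.778 kPa.
Initial effective stress: σ'_0 = σ_v − u = 59.93 − 21.778 = 38.152 kPa.
Final effective stress: σ'_f = σ'_0 + Δσ = 38.152 + 97.1 = 135.25 kPa.
Normally consolidated clay, so the full stress increment lies on the virgin compression line:
S_c = C_c·H/(1+e₀)·log₁₀(σ'_f/σ'_0) = 0.2×2.4/(1+0.97)×log₁₀(135.25/38.152)
    = 0.24365 × 0.54962 = 0.1339 m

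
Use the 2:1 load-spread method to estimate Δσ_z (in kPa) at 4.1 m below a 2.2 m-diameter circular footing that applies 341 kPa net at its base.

Δσ_z ≈ 41.6 kPa

By the 2:1 method the load spreads at 1 horizontal : 2 vertical, so at depth z the loaded area has grown by z in each plan dimension:
Δσ ≈ qD²/(D+z)² = 341×2.2²/(2.2+4.1)² = 41.583 kPa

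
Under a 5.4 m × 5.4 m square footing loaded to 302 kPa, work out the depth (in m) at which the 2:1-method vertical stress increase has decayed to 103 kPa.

z ≈ 3.85 m

2:1 spreading — at depth z the loaded area has grown by z in each plan dimension:
qB²/(B+z)² = Δσ_z ⇒ z = B(√(q/Δσ_z) − 1) = 5.4×(√(302/103) − 1) = 3.847 m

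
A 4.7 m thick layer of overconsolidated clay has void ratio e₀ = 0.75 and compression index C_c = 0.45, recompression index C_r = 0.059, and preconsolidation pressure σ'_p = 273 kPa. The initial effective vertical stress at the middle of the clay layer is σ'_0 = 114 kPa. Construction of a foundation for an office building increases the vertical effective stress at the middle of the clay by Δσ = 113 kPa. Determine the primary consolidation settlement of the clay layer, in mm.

S_c ≈ 47.4 mm

Final effective stress: σ'_f = 114 + 113 = 227 kPa.
σ'_f = 227 ≤ σ'_p = 273 kPa, so the clay remains overconsolidated and only the recompression index applies:
S_c = C_r·H/(1+e₀)·log₁₀(σ'_f/σ'_0) = 0.059×4.7/1.75×log₁₀(227/114)
    = 0.15846 × 0.29912 = 0.0474 m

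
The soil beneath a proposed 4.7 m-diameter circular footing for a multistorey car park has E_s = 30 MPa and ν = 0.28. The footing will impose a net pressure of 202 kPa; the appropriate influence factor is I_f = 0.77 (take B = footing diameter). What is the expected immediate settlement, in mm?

S_e ≈ 22.5 mm

Immediate (elastic) settlement: S_e = q·B·(1−ν²)/E_s · I_f.
E_s = 30 MPa = 30000 kPa.
S_e = 202 × 4.7 × (1 − 0.28²) / 30000 × 0.77
    = 202 × 4.7 × 0.9216 / 30000 × 0.77
    = 0.02246 m = 22.46 mm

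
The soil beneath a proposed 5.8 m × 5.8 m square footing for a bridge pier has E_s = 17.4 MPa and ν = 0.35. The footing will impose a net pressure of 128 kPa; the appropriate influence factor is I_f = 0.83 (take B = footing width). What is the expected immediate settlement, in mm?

Immediate (elastic) settlement: S_e = q·B·(1−ν²)/E_s · I_f.
E_s = 17.4 MPa = 17400 kPa.
S_e = 128 × 5.8 × (1 − 0.35²) / 17400 × 0.83
    = 128 × 5.8 × 0.8775 / 17400 × 0.83
    = 0.03108 m = 31.08 mm

S_e ≈ 31.1 mm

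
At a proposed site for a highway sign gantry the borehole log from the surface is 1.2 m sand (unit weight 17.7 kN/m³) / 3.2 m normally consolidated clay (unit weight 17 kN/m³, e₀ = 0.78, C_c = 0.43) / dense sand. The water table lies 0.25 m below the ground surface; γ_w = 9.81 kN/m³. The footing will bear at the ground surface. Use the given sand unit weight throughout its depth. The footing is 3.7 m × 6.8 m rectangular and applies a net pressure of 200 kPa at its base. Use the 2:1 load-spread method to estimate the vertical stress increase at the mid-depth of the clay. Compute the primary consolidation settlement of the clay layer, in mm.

Mid-depth of clay below the ground surface: z = 1.2 + 3.2/2 = 2.8 m.
Total vertical stress at mid-clay: σ_v = 17.7×1.2 + 17×1.6 = 48.44 kPa.
Pore pressure: u = 9.81×(2.8 − 0.25) = 25.015 kPa.
Initial effective stress: σ'_0 = σ_v − u = 48.44 − 25.015 = 23.425 kPa.
Stress increase at mid-clay by the 2:1 spreading method:
Δσ = qBL/((B+z)(L+z)) = 200×3.7×6.8/((3.7+2.8)(6.8+2.8)) = 80.641 kPa
Final effective stress: σ'_f = σ'_0 + Δσ = 23.425 + 80.641 = 104.07 kPa.
Normally consolidated clay, so the full stress increment lies on the virgin compression line:
S_c = C_c·H/(1+e₀)·log₁₀(σ'_f/σ'_0) = 0.43×3.2/(1+0.78)×log₁₀(104.07/23.425)
    = 0.77303 × 0.64765 = 0.5007 m

S_c ≈ 501 mm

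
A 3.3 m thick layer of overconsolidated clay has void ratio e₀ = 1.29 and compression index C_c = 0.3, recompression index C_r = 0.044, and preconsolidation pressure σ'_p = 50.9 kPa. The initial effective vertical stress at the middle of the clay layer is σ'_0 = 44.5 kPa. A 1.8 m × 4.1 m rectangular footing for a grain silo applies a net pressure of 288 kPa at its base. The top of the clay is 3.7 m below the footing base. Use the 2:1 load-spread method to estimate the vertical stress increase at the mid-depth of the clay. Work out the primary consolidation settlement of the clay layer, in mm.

Mid-depth of clay below the footing base: z = 3.7 + 3.3/2 = 5.35 m.
Stress increase at mid-clay by the 2:1 spreading method:
Δσ = qBL/((B+z)(L+z)) = 288×1.8×4.1/((1.8+5.35)(4.1+5.35)) = 31.457 kPa
Final effective stress: σ'_f = 44.5 + 31.457 = 75.957 kPa.
σ'_f = 75.957 > σ'_p = 50.9 kPa, so the stress path crosses the preconsolidation pressure — recompression up to σ'_p, then virgin compression beyond:
S_c = H/(1+e₀)·[C_r·log₁₀(σ'_p/σ'_0) + C_c·log₁₀(σ'_f/σ'_p)]
    = 3.3/2.29 × [0.044×log₁₀(50.9/44.5) + 0.3×log₁₀(75.957/50.9)]
    = 1.441 × [0.0025677 + 0.052155] = 0.07886 m

S_c ≈ 78.9 mm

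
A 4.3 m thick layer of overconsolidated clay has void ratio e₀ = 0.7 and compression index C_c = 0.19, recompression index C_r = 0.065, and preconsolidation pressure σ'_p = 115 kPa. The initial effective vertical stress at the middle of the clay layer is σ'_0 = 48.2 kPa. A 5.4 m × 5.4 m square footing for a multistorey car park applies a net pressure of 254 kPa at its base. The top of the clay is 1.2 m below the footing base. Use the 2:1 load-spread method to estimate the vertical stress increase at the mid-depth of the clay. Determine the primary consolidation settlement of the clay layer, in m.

Mid-depth of clay below the footing base: z = 1.2 + 4.3/2 = 3.35 m.
Stress increase at mid-clay by the 2:1 spreading method:
Δσ = qBL/((B+z)(L+z)) = 254×5.4×5.4/((5.4+3.35)(5.4+3.35)) = 96.74 kPa
Final effective stress: σ'_f = 48.2 + 96.74 = 144.94 kPa.
σ'_f = 144.94 > σ'_p = 115 kPa, so the stress path crosses the preconsolidation pressure — recompression up to σ'_p, then virgin compression beyond:
S_c = H/(1+e₀)·[C_r·log₁₀(σ'_p/σ'_0) + C_c·log₁₀(σ'_f/σ'_p)]
    = 4.3/1.7 × [0.065×log₁₀(115/48.2) + 0.19×log₁₀(144.94/115)]
    = 2.5294 × [0.024547 + 0.019093] = 0.1104 m

S_c ≈ 0.11 m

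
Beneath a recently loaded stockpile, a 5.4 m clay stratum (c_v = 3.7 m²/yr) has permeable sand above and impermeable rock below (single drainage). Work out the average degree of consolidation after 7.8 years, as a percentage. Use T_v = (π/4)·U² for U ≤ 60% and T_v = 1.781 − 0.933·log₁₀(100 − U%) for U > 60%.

U ≈ 93 %

Drainage path length: H_d = H = 5.4 m (single drainage).
T_v = c_v·t/H_d² = 3.7×7.8/5.4² = 0.98971.
T_v = 0.98971 corresponds to the U > 60% branch:
U = 1 − 10^((1.781 − T_v)/0.933)/100 = 0.9295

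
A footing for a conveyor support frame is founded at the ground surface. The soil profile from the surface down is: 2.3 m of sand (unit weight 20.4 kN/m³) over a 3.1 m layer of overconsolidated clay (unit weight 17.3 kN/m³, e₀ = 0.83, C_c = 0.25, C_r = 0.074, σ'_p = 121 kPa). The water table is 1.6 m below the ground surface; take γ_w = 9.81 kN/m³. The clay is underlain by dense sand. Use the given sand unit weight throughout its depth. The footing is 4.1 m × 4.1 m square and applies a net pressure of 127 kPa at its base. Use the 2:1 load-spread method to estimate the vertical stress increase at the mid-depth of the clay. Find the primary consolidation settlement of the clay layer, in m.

S_c ≈ 0.0274 m

Mid-depth of clay below the ground surface: z = 2.3 + 3.1/2 = 3.85 m.
Total vertical stress at mid-clay: σ_v = 20.4×2.3 + 17.3×1.55 = 73.735 kPa.
Pore pressure: u = 9.81×(3.85 − 1.6) = 22.073 kPa.
Initial effective stress: σ'_0 = σ_v − u = 73.735 − 22.073 = 51.662 kPa.
Stress increase at mid-clay by the 2:1 spreading method:
Δσ = qBL/((B+z)(L+z)) = 127×4.1×4.1/((4.1+3.85)(4.1+3.85)) = 33.778 kPa
Final effective stress: σ'_f = 51.662 + 33.778 = 85.44 kPa.
σ'_f = 85.44 ≤ σ'_p = 121 kPa, so the clay remains overconsolidated and only the recompression index applies:
S_c = C_r·H/(1+e₀)·log₁₀(σ'_f/σ'_0) = 0.074×3.1/1.83×log₁₀(85.44/51.662)
    = 0.12536 × 0.21849 = 0.02739 m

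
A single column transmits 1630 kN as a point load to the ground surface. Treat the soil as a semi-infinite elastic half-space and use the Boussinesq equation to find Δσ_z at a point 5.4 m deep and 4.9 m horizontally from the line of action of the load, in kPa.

Boussinesq vertical stress below a point load on an elastic half-space:
Δσ_z = 3P/(2πz²) · [1 + (r/z)²]^(−5/2)
r/z = 4.9/5.4 = 0.90741; [1+(r/z)²]^(−5/2) = 0.22274.
Δσ_z = 3×1630/(2π×5.4²) × 0.22274 = 26.69 × 0.22274 = 5.945 kPa

Δσ_z ≈ 5.94 kPa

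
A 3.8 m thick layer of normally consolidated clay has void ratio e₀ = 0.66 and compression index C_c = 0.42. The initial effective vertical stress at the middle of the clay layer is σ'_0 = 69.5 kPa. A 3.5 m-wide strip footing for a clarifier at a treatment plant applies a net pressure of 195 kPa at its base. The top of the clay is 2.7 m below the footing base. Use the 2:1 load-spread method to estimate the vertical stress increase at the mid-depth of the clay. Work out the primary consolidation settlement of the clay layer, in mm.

Mid-depth of clay below the footing base: z = 2.7 + 3.8/2 = 4.6 m.
Stress increase at mid-clay by the 2:1 spreading method:
Δσ = qB/(B+z) = 195×3.5/(3.5+4.6) = 84.259 kPa
Final effective stress: σ'_f = σ'_0 + Δσ = 69.5 + 84.259 = 153.76 kPa.
Normally consolidated clay, so the full stress increment lies on the virgin compression line:
S_c = C_c·H/(1+e₀)·log₁₀(σ'_f/σ'_0) = 0.42×3.8/(1+0.66)×log₁₀(153.76/69.5)
    = 0.96145 × 0.34486 = 0.3316 m

S_c ≈ 332 mm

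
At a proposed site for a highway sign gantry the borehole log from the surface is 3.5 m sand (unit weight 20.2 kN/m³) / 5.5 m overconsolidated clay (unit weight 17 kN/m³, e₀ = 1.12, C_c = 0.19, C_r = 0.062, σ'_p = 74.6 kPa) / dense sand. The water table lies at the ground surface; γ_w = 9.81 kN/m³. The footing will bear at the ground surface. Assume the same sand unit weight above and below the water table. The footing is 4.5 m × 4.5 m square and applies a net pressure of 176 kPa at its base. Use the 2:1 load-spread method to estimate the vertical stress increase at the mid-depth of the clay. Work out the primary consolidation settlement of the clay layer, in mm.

Mid-depth of clay below the ground surface: z = 3.5 + 5.5/2 = 6.25 m.
Total vertical stress at mid-clay: σ_v = 20.2×3.5 + 17×2.75 = 117.45 kPa.
Pore pressure: u = 9.81×(6.25 − 0) = 61.312 kPa.
Initial effective stress: σ'_0 = σ_v − u = 117.45 − 61.312 = 56.138 kPa.
Stress increase at mid-clay by the 2:1 spreading method:
Δσ = qBL/((B+z)(L+z)) = 176×4.5×4.5/((4.5+6.25)(4.5+6.25)) = 30.84 kPa
Final effective stress: σ'_f = 56.138 + 30.84 = 86.978 kPa.
σ'_f = 86.978 > σ'_p = 74.6 kPa, so the stress path crosses the preconsolidation pressure — recompression up to σ'_p, then virgin compression beyond:
S_c = H/(1+e₀)·[C_r·log₁₀(σ'_p/σ'_0) + C_c·log₁₀(σ'_f/σ'_p)]
    = 5.5/2.12 × [0.062×log₁₀(74.6/56.138) + 0.19×log₁₀(86.978/74.6)]
    = 2.5943 × [0.0076559 + 0.012667] = 0.05272 m

S_c ≈ 52.7 mm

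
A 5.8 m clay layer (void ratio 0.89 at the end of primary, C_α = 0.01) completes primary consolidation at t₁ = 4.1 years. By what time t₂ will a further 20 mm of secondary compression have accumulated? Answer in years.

t₂ ≈ 18.4 years

S_s = C_α·H/(1+e_p)·log₁₀(t₂/t₁) ⇒ log₁₀(t₂/t₁) = S_s·(1+e_p)/(C_α·H).
log₁₀(t₂/t₁) = 0.02 × (1+0.89) / (0.01×5.8) = 0.6517
t₂ = t₁ × 10^0.6517 = 4.1 × 4.485 = 18.39 years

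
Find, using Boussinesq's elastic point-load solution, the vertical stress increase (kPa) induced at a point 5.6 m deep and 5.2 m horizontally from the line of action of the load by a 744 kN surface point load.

Δσ_z ≈ 2.39 kPa

Boussinesq vertical stress below a point load on an elastic half-space:
Δσ_z = 3P/(2πz²) · [1 + (r/z)²]^(−5/2)
r/z = 5.2/5.6 = 0.92857; [1+(r/z)²]^(−5/2) = 0.2113.
Δσ_z = 3×744/(2π×5.6²) × 0.2113 = 11.328 × 0.2113 = 2.394 kPa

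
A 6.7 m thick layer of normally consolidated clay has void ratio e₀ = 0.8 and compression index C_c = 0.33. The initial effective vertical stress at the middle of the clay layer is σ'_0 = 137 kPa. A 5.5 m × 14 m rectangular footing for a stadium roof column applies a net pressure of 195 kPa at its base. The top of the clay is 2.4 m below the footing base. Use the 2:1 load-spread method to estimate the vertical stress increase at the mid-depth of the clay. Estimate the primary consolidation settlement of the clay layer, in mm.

S_c ≈ 214 mm

Mid-depth of clay below the footing base: z = 2.4 + 6.7/2 = 5.75 m.
Stress increase at mid-clay by the 2:1 spreading method:
Δσ = qBL/((B+z)(L+z)) = 195×5.5×14/((5.5+5.75)(14+5.75)) = 67.578 kPa
Final effective stress: σ'_f = σ'_0 + Δσ = 137 + 67.578 = 204.58 kPa.
Normally consolidated clay, so the full stress increment lies on the virgin compression line:
S_c = C_c·H/(1+e₀)·log₁₀(σ'_f/σ'_0) = 0.33×6.7/(1+0.8)×log₁₀(204.58/137)
    = 1.2283 × 0.17414 = 0.2139 m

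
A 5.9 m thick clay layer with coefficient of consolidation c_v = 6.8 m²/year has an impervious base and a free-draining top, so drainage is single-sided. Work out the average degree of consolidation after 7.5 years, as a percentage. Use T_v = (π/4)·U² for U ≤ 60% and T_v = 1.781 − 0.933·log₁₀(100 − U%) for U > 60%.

U ≈ 97.8 %

Drainage path length: H_d = H = 5.9 m (single drainage).
T_v = c_v·t/H_d² = 6.8×7.5/5.9² = 1.4651.
T_v = 1.4651 corresponds to the U > 60% branch:
U = 1 − 10^((1.781 − T_v)/0.933)/100 = 0.9782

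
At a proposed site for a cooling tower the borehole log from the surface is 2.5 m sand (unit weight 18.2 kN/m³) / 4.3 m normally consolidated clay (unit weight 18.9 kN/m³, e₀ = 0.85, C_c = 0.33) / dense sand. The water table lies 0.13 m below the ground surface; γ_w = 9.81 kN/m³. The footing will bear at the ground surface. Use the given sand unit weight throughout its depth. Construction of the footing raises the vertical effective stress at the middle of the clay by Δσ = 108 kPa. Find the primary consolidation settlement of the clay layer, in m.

Mid-depth of clay below the ground surface: z = 2.5 + 4.3/2 = 4.65 m.
Total vertical stress at mid-clay: σ_v = 18.2×2.5 + 18.9×2.15 = 86.135 kPa.
Pore pressure: u = 9.81×(4.65 − 0.13) = 44.341 kPa.
Initial effective stress: σ'_0 = σ_v − u = 86.135 − 44.341 = 41.794 kPa.
Final effective stress: σ'_f = σ'_0 + Δσ = 41.794 + 108 = 149.79 kPa.
Normally consolidated clay, so the full stress increment lies on the virgin compression line:
S_c = C_c·H/(1+e₀)·log₁₀(σ'_f/σ'_0) = 0.33×4.3/(1+0.85)×log₁₀(149.79/41.794)
    = 0.76703 × 0.55437 = 0.4252 m

S_c ≈ 0.425 m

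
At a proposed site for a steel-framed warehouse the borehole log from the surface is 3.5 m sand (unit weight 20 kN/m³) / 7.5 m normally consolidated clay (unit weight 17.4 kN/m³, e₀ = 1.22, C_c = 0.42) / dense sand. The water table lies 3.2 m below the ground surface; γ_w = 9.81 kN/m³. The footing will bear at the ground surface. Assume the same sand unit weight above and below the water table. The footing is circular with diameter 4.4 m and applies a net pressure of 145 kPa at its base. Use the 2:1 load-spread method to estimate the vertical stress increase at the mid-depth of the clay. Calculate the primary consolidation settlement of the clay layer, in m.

S_c ≈ 0.121 m

Mid-depth of clay below the ground surface: z = 3.5 + 7.5/2 = 7.25 m.
Total vertical stress at mid-clay: σ_v = 20×3.5 + 17.4×3.75 = 135.25 kPa.
Pore pressure: u = 9.81×(7.25 − 3.2) = 39.73 kPa.
Initial effective stress: σ'_0 = σ_v − u = 135.25 − 39.73 = 95.52 kPa.
Stress increase at mid-clay by the 2:1 spreading method:
Δσ ≈ qD²/(D+z)² = 145×4.4²/(4.4+7.25)² = 20.683 kPa
Final effective stress: σ'_f = σ'_0 + Δσ = 95.52 + 20.683 = 116.2 kPa.
Normally consolidated clay, so the full stress increment lies on the virgin compression line:
S_c = C_c·H/(1+e₀)·log₁₀(σ'_f/σ'_0) = 0.42×7.5/(1+1.22)×log₁₀(116.2/95.52)
    = 1.4189 × 0.085112 = 0.1208 m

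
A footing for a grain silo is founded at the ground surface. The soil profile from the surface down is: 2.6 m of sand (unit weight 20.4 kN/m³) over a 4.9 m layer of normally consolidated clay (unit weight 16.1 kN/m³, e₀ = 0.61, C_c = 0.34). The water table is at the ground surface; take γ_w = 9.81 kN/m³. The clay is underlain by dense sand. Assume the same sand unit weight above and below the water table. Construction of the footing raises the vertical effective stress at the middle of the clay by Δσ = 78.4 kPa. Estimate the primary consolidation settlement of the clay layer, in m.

S_c ≈ 0.467 m

Mid-depth of clay below the ground surface: z = 2.6 + 4.9/2 = 5.05 m.
Total vertical stress at mid-clay: σ_v = 20.4×2.6 + 16.1×2.45 = 92.485 kPa.
Pore pressure: u = 9.81×(5.05 − 0) = 49.541 kPa.
Initial effective stress: σ'_0 = σ_v − u = 92.485 − 49.541 = 42.944 kPa.
Final effective stress: σ'_f = σ'_0 + Δσ = 42.944 + 78.4 = 121.34 kPa.
Normally consolidated clay, so the full stress increment lies on the virgin compression line:
S_c = C_c·H/(1+e₀)·log₁₀(σ'_f/σ'_0) = 0.34×4.9/(1+0.61)×log₁₀(121.34/42.944)
    = 1.0348 × 0.4511 = 0.4668 m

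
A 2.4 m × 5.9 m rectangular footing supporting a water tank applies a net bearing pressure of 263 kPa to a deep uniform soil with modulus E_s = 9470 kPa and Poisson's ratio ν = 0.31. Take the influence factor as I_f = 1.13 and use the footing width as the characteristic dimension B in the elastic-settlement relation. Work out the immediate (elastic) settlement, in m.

S_e ≈ 0.0681 m

Immediate (elastic) settlement: S_e = q·B·(1−ν²)/E_s · I_f.
S_e = 263 × 2.4 × (1 − 0.31²) / 9470 × 1.13
    = 263 × 2.4 × 0.9039 / 9470 × 1.13
    = 0.06808 m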